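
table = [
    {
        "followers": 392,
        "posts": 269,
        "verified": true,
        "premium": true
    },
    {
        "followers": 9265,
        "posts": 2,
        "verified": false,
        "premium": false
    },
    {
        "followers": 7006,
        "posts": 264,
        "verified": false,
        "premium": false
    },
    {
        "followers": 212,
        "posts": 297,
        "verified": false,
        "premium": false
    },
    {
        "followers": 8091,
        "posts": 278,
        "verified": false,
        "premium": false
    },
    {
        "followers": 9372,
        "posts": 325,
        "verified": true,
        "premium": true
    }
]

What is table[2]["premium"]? False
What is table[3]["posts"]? 297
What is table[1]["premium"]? False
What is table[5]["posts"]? 325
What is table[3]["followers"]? 212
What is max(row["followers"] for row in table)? 9372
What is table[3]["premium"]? False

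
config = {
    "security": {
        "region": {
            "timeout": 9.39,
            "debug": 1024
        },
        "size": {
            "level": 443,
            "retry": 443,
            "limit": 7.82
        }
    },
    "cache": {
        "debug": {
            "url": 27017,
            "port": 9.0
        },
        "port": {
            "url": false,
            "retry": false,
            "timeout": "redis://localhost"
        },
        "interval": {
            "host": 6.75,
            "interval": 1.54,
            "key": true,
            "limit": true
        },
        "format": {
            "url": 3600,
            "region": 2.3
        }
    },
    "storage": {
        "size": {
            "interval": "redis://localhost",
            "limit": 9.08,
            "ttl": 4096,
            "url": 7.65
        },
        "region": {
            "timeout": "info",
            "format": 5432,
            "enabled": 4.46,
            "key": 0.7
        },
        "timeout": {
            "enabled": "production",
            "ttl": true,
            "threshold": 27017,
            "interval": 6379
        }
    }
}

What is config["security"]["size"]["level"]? 443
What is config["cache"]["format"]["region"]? 2.3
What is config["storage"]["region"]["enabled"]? 4.46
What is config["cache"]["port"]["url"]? False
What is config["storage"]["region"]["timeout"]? "info"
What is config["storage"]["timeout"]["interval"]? 6379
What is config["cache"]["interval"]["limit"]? True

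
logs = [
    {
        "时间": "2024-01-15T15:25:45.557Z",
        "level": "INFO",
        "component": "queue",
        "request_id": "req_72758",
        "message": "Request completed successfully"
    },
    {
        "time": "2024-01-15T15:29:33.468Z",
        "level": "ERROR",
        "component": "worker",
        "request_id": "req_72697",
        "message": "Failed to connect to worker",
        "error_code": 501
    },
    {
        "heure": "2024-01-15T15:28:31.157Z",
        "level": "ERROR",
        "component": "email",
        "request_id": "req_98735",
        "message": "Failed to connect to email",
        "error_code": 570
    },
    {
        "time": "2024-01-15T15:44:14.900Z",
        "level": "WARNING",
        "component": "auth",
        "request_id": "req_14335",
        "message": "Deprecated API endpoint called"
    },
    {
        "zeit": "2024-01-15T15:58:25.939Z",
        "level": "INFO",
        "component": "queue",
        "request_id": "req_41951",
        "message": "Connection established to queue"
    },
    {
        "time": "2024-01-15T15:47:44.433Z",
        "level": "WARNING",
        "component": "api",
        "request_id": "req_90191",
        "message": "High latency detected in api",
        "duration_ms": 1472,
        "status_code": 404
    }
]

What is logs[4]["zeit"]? "2024-01-15T15:58:25.939Z"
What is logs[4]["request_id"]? "req_41951"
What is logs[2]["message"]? "Failed to connect to email"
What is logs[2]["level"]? "ERROR"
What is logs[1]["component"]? "worker"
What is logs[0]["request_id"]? "req_72758"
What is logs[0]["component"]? "queue"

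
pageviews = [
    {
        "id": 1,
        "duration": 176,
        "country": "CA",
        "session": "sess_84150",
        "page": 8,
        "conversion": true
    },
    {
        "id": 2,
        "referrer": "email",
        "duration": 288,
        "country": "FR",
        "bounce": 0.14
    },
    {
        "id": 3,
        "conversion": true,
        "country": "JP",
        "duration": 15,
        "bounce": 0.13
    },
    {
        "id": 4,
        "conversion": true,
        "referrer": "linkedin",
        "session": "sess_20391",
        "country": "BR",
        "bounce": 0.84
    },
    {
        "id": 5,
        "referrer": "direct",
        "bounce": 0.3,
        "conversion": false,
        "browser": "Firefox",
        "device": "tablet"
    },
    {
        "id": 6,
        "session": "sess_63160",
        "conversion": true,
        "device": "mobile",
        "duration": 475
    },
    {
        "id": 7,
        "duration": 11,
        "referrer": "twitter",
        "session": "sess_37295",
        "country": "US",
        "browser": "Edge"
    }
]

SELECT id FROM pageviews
[1, 2, 3, 4, 5, 6, 7]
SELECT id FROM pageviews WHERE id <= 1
[1]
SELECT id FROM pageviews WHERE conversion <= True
[1, 3, 4, 5, 6]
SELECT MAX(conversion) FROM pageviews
True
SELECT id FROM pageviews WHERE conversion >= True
[1, 3, 4, 6]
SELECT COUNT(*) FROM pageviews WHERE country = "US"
1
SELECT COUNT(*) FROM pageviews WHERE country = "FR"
1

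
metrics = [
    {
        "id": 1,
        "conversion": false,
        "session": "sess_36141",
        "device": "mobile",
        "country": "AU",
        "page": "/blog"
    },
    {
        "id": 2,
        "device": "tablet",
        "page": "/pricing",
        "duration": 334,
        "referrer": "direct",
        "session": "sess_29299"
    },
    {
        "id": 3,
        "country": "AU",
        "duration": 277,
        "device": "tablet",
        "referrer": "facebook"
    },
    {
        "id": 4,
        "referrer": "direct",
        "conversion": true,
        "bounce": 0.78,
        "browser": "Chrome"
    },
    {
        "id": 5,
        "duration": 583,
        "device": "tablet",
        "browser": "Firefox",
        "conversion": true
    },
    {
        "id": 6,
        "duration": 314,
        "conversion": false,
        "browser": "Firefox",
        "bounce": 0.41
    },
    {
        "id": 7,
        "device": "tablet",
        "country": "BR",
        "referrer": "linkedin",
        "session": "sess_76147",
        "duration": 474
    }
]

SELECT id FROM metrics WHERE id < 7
[1, 2, 3, 4, 5, 6]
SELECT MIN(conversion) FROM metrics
False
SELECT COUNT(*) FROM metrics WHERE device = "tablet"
4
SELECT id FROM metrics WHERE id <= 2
[1, 2]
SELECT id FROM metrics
[1, 2, 3, 4, 5, 6, 7]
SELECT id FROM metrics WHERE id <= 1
[1]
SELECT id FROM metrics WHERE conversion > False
[4, 5]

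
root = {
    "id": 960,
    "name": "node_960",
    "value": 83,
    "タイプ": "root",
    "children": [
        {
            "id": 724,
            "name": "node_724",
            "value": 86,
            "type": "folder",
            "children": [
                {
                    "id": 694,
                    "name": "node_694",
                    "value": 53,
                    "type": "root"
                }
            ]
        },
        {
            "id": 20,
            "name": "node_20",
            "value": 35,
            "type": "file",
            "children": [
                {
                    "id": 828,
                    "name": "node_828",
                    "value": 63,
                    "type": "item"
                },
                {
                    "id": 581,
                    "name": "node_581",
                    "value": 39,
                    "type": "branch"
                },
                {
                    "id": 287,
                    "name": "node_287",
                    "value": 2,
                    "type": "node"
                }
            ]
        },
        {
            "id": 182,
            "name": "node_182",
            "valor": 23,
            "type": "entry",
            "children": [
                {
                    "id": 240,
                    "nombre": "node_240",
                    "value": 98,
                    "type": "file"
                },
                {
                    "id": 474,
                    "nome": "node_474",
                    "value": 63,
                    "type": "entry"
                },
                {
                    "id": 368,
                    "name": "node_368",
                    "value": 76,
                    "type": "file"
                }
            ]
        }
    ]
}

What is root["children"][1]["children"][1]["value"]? 39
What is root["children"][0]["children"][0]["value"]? 53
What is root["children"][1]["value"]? 35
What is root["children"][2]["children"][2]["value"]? 76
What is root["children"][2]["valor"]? 23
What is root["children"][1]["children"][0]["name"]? "node_828"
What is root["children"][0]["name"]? "node_724"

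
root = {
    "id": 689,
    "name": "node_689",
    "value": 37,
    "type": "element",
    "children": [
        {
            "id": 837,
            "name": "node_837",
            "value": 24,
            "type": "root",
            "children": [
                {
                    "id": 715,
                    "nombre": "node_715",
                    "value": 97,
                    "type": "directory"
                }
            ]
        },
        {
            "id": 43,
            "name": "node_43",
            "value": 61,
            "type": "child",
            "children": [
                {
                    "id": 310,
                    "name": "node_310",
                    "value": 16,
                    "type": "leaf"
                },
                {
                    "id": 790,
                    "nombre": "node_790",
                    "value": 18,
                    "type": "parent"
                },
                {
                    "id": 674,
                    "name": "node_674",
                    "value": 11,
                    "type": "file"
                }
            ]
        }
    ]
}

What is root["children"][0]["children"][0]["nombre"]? "node_715"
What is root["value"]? 37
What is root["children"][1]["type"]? "child"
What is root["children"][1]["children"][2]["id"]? 674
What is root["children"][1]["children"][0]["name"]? "node_310"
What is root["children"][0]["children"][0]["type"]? "directory"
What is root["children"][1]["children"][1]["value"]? 18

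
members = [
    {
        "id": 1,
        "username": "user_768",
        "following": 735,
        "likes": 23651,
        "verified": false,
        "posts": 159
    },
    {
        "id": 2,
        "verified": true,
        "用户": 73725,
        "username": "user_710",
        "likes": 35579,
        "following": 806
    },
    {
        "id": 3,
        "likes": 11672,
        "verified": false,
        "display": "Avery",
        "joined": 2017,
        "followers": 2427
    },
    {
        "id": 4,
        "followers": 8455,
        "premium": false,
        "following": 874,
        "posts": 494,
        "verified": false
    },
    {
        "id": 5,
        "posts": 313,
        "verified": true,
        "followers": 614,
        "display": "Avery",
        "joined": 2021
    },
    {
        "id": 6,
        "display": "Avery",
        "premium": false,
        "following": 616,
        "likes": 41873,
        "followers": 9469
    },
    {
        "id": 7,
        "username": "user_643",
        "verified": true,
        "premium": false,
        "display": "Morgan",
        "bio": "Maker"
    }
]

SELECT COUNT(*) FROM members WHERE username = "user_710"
1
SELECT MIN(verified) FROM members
False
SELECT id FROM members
[1, 2, 3, 4, 5, 6, 7]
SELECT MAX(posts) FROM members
494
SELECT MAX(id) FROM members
7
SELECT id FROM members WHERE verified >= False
[1, 2, 3, 4, 5, 7]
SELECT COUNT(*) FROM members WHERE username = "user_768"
1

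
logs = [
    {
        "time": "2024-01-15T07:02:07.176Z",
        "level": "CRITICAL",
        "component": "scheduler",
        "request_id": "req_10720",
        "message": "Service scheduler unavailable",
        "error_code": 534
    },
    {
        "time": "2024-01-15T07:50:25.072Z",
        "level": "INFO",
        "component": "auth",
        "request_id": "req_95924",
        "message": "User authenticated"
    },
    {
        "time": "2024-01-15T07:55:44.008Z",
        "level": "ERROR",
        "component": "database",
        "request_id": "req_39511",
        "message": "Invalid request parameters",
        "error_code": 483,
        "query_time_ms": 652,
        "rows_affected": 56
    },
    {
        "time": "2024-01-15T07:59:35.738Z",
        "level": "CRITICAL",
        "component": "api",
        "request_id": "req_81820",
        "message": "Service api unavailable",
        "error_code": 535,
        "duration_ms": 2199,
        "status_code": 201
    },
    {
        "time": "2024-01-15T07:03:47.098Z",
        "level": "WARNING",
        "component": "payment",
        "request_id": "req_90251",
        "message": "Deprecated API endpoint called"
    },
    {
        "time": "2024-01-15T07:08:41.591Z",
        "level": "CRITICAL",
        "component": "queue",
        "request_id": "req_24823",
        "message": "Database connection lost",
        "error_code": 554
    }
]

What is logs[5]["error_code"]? 554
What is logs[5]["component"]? "queue"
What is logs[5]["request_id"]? "req_24823"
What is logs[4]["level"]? "WARNING"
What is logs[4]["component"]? "payment"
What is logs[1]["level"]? "INFO"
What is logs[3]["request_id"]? "req_81820"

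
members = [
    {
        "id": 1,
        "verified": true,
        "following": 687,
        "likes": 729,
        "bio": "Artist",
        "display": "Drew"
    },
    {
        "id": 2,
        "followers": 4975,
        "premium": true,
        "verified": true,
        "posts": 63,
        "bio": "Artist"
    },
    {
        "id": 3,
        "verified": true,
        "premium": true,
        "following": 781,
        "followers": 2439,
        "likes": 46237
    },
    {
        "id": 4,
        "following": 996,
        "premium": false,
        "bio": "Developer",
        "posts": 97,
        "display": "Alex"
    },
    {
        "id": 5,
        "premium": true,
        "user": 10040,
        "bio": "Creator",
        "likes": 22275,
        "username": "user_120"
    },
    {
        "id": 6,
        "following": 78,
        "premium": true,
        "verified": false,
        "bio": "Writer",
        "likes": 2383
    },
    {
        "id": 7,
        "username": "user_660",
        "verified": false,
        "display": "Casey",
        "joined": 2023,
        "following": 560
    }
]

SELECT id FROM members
[1, 2, 3, 4, 5, 6, 7]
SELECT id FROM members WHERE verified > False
[1, 2, 3]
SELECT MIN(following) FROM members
78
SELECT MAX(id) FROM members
7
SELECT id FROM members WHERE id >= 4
[4, 5, 6, 7]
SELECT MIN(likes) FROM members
729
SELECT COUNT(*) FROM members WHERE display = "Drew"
1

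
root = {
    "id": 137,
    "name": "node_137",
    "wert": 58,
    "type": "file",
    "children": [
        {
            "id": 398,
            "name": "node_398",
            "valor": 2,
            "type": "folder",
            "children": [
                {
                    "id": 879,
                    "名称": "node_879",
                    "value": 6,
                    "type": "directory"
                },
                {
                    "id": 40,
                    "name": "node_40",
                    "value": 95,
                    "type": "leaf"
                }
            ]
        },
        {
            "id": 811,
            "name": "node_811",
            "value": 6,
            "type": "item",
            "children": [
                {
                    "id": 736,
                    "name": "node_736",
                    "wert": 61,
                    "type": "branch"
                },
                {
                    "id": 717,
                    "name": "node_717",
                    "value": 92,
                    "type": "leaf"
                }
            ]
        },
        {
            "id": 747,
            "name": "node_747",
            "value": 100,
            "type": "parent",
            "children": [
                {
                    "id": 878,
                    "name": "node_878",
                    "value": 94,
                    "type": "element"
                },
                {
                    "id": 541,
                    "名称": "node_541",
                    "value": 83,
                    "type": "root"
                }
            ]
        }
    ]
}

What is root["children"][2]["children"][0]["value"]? 94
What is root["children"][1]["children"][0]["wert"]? 61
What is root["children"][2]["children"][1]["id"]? 541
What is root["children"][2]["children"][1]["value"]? 83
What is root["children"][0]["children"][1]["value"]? 95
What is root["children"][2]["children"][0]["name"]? "node_878"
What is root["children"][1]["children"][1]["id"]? 717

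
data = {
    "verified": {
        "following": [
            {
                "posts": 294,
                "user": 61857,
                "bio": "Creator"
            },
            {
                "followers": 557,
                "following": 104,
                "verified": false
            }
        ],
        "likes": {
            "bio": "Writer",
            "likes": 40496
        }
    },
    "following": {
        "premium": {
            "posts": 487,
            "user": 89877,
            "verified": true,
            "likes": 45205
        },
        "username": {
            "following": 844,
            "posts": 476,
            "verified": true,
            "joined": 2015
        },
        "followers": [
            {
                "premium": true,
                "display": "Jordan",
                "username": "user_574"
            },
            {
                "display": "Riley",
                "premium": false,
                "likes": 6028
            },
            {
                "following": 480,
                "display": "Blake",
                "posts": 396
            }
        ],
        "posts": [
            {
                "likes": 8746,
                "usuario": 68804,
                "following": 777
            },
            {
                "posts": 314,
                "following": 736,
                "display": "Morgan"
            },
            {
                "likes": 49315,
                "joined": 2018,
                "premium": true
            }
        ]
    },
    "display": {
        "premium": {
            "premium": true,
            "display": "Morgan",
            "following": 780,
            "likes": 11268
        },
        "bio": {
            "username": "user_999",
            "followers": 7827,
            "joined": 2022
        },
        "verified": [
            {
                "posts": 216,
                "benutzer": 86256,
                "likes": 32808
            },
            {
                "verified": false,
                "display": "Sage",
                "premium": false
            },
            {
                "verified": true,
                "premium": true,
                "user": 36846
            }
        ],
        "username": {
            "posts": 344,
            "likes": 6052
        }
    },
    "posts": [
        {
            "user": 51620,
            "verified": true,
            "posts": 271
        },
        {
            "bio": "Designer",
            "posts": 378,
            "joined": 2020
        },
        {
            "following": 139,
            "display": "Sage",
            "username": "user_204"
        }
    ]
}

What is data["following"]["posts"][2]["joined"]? 2018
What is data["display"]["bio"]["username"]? "user_999"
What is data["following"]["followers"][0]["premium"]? True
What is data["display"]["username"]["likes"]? 6052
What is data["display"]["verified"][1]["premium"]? False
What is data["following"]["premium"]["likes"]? 45205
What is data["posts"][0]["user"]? 51620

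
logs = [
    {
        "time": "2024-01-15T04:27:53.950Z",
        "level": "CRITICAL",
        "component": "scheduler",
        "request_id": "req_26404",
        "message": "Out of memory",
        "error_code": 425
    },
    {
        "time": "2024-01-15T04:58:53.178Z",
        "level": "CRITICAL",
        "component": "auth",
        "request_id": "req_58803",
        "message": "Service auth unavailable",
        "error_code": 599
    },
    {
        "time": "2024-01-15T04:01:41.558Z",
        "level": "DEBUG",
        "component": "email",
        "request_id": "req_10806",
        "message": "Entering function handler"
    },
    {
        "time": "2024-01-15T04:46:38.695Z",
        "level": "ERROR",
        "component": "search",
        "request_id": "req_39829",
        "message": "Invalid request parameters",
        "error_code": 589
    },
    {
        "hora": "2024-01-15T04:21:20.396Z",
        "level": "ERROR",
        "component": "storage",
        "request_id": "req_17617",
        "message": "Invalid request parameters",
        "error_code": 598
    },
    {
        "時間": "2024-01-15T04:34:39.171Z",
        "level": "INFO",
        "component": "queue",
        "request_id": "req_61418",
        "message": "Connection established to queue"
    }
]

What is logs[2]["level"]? "DEBUG"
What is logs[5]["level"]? "INFO"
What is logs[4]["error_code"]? 598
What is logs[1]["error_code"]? 599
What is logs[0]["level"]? "CRITICAL"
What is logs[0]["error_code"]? 425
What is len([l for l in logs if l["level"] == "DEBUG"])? 1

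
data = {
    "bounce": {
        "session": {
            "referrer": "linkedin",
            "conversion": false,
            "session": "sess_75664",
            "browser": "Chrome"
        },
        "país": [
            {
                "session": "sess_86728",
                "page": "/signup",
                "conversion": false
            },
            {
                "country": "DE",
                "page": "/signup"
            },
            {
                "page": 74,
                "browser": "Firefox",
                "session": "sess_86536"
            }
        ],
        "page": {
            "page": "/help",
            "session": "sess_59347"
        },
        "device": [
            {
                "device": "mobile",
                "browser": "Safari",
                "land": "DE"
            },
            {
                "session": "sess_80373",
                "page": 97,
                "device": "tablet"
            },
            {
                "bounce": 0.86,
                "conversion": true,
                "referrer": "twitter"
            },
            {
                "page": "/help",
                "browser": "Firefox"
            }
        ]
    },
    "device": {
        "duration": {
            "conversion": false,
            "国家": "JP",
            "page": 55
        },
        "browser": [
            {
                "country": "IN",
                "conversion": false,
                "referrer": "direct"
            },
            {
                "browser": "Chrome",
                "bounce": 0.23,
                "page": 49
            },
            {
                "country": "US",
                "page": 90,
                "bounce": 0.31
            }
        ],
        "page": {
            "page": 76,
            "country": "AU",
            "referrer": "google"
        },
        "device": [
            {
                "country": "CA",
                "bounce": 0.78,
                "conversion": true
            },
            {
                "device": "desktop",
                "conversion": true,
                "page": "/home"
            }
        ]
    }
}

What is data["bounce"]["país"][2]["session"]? "sess_86536"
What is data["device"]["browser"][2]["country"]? "US"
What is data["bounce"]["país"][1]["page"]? "/signup"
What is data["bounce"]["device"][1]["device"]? "tablet"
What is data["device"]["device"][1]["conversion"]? True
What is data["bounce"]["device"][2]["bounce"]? 0.86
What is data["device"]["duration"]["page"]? 55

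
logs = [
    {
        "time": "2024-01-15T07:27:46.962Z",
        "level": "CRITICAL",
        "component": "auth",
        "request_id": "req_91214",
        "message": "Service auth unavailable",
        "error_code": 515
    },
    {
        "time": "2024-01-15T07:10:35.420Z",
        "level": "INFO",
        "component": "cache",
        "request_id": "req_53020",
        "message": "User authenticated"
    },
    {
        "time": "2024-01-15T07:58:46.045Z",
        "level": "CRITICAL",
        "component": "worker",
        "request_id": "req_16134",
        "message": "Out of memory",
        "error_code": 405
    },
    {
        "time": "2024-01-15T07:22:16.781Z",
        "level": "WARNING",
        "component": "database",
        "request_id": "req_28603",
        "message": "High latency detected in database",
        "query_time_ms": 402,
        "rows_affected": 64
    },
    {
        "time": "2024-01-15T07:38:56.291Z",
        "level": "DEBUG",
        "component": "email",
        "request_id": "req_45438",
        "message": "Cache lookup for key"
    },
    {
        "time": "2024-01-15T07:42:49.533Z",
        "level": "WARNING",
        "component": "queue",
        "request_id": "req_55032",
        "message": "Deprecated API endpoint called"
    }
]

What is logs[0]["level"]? "CRITICAL"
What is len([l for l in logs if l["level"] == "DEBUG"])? 1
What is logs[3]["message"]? "High latency detected in database"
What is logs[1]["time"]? "2024-01-15T07:10:35.420Z"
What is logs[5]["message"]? "Deprecated API endpoint called"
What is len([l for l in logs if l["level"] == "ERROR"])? 0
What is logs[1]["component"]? "cache"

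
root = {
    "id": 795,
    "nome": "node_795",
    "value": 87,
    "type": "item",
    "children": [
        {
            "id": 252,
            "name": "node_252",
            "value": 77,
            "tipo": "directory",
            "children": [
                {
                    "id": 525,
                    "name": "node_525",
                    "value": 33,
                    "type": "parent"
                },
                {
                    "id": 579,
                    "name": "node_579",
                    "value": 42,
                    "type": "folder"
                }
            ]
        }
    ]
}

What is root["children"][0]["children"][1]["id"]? 579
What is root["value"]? 87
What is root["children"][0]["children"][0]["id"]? 525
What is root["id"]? 795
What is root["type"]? "item"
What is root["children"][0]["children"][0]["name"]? "node_525"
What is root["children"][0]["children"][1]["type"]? "folder"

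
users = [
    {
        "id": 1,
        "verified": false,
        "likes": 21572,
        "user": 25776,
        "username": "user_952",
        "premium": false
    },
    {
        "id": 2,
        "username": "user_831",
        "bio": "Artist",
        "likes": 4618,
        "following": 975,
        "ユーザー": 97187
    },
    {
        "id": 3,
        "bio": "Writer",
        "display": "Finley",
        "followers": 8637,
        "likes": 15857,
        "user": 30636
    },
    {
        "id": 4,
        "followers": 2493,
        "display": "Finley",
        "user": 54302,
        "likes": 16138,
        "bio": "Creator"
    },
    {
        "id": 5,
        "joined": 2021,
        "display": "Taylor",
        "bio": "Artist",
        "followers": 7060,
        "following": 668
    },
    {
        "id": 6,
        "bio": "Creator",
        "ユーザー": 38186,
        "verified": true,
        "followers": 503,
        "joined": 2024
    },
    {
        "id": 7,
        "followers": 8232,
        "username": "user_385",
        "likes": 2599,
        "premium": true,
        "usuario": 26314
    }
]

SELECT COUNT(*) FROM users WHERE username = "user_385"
1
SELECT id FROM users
[1, 2, 3, 4, 5, 6, 7]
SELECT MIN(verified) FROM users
False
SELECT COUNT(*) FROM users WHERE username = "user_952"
1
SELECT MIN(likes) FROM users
2599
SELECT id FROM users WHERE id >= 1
[1, 2, 3, 4, 5, 6, 7]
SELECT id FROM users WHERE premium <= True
[1, 7]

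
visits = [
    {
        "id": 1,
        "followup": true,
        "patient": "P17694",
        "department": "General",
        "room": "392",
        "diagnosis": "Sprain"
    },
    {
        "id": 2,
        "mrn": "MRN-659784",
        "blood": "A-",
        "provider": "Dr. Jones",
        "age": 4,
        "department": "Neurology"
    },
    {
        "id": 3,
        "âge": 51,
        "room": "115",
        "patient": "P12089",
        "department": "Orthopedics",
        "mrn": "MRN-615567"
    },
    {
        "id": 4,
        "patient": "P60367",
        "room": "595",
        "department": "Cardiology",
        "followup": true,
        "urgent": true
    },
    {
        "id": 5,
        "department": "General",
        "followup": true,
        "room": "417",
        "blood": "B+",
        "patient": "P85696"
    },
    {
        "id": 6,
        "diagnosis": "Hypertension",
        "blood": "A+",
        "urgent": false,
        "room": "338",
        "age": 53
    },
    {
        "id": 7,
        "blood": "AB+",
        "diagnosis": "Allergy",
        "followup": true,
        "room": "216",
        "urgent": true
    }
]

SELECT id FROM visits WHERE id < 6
[1, 2, 3, 4, 5]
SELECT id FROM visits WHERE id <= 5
[1, 2, 3, 4, 5]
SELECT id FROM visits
[1, 2, 3, 4, 5, 6, 7]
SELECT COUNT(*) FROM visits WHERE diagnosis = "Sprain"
1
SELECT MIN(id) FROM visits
1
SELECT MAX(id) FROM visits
7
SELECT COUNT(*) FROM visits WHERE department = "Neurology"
1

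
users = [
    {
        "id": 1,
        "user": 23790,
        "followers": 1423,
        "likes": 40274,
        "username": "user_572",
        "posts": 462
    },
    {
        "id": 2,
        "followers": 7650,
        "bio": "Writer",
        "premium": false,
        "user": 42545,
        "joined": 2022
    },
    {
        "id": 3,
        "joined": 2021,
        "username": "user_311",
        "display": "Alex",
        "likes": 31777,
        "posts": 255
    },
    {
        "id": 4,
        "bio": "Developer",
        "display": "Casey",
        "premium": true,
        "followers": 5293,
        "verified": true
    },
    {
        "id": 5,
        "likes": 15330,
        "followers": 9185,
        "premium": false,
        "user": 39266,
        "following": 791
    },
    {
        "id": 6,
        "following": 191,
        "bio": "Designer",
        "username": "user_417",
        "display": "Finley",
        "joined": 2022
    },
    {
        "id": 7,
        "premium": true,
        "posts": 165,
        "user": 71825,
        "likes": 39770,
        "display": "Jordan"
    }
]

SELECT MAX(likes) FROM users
40274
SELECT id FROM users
[1, 2, 3, 4, 5, 6, 7]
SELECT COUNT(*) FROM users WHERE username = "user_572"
1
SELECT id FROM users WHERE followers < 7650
[1, 4]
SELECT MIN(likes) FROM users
15330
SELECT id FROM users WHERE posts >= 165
[1, 3, 7]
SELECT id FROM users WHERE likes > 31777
[1, 7]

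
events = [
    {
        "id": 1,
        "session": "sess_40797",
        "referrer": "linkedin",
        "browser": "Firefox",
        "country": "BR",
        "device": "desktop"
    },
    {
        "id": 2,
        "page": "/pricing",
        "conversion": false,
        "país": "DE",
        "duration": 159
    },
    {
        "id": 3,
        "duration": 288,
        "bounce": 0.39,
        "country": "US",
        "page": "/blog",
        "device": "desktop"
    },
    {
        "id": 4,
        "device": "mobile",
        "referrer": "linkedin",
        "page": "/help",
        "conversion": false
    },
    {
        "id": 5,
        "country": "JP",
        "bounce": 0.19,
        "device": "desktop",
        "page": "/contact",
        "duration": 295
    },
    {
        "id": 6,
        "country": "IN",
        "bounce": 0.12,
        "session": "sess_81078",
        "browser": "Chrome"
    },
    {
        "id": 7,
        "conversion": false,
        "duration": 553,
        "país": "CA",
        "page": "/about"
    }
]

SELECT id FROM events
[1, 2, 3, 4, 5, 6, 7]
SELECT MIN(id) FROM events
1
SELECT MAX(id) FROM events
7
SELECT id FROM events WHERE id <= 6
[1, 2, 3, 4, 5, 6]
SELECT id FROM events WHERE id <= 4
[1, 2, 3, 4]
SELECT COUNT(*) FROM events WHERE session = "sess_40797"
1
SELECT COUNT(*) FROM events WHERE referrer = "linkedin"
2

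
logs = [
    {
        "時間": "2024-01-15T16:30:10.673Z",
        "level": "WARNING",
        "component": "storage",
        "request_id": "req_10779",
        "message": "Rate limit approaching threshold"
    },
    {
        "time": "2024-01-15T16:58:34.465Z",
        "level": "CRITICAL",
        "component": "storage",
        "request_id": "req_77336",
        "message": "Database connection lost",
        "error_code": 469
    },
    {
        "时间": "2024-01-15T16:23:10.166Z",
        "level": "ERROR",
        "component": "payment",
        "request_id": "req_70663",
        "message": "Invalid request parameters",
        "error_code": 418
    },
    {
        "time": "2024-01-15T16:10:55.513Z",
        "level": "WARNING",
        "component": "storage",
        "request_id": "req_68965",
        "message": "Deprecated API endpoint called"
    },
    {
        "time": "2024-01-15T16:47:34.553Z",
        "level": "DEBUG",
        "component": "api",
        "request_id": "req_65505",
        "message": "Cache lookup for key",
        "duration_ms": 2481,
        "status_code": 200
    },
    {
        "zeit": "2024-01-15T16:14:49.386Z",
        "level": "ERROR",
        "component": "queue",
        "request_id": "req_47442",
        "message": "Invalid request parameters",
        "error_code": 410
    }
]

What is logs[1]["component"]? "storage"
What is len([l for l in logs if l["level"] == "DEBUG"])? 1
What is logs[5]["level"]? "ERROR"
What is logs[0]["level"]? "WARNING"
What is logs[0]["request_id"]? "req_10779"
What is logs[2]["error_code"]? 418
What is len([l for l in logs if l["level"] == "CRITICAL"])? 1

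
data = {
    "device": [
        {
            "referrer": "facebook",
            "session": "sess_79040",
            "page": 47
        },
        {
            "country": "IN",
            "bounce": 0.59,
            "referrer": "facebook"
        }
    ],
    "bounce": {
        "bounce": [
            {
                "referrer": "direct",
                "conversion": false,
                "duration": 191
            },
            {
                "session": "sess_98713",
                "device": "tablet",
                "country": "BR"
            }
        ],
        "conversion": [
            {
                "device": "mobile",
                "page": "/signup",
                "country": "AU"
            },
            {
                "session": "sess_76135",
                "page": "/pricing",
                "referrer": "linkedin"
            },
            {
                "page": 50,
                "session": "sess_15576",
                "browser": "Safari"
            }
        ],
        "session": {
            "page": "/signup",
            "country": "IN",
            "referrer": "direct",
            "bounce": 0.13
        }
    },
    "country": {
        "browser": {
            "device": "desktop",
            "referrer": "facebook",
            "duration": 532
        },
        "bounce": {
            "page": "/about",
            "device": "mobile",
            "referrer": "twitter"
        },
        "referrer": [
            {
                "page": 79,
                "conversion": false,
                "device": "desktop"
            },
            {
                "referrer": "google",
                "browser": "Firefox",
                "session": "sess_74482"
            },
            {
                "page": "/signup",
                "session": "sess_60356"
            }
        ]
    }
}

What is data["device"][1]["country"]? "IN"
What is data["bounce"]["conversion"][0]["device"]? "mobile"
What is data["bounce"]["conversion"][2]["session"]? "sess_15576"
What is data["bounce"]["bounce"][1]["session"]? "sess_98713"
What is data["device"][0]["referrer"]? "facebook"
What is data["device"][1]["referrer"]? "facebook"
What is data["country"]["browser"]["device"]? "desktop"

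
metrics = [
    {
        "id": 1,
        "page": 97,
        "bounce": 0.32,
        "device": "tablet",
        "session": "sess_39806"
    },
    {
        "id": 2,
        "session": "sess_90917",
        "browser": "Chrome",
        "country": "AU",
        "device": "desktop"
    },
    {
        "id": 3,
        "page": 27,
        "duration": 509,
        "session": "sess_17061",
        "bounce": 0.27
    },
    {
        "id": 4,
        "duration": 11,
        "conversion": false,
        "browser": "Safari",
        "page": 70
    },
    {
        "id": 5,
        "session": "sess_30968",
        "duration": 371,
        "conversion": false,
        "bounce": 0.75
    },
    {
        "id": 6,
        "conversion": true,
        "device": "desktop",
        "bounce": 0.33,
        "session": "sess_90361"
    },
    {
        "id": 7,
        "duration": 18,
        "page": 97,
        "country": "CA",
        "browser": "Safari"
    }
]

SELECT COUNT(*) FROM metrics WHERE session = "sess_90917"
1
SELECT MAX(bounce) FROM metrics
0.75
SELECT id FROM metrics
[1, 2, 3, 4, 5, 6, 7]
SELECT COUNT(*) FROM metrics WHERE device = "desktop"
2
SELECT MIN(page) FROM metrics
27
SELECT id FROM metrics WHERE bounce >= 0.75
[5]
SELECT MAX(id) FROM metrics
7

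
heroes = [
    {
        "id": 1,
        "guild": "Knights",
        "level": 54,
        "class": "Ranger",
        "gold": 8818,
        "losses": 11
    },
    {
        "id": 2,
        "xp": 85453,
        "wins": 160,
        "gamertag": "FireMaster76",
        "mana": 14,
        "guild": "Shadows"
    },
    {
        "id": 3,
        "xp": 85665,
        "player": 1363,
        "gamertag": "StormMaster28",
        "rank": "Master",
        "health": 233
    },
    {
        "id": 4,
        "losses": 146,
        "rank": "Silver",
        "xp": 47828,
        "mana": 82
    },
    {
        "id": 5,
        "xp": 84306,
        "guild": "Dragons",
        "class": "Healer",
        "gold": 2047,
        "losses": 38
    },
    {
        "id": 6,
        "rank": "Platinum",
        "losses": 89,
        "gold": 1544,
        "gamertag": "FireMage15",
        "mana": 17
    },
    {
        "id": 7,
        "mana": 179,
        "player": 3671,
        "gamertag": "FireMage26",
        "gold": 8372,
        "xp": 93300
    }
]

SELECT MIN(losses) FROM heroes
11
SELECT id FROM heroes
[1, 2, 3, 4, 5, 6, 7]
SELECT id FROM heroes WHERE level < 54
[]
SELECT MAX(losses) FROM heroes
146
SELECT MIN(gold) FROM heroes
1544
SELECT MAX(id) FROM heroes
7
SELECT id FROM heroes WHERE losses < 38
[1]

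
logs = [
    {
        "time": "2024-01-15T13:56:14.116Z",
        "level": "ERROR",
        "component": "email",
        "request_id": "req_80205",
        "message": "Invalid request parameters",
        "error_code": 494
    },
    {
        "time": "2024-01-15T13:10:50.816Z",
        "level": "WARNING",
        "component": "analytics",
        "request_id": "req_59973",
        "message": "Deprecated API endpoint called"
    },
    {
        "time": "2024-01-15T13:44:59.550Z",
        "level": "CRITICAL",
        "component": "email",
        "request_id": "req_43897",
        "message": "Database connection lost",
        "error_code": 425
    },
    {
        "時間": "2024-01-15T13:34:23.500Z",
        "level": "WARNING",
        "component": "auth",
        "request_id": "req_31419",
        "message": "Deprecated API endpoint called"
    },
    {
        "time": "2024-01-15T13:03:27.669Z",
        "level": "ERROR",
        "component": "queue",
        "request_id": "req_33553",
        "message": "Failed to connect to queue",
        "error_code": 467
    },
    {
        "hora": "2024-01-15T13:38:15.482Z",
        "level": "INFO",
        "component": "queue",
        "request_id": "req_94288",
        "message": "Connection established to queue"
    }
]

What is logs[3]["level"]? "WARNING"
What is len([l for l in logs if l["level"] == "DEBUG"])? 0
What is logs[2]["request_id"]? "req_43897"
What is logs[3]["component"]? "auth"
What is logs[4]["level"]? "ERROR"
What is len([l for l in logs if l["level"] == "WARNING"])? 2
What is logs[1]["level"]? "WARNING"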